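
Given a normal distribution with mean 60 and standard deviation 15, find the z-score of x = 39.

-1.4

Step 1: Recall the z-score formula: z = (x - mu) / sigma
Step 2: Substitute values: z = (39 - 60) / 15
Step 3: z = -21 / 15 = -1.4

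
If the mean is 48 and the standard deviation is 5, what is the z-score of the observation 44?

-0.8

Step 1: Recall the z-score formula: z = (x - mu) / sigma
Step 2: Substitute values: z = (44 - 48) / 5
Step 3: z = -4 / 5 = -0.8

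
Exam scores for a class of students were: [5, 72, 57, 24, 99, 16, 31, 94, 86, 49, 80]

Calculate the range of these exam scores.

94

Step 1: Identify the maximum value: max = 99
Step 2: Identify the minimum value: min = 5
Step 3: Range = max - min = 99 - 5 = 94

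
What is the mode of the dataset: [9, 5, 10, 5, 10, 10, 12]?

10

Step 1: Count the frequency of each value:
  5: appears 2 time(s)
  9: appears 1 time(s)
  10: appears 3 time(s)
  12: appears 1 time(s)
Step 2: The value 10 appears most frequently (3 times).
Step 3: Mode = 10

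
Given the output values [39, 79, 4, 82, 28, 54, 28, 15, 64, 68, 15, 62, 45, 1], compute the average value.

41.7143

Step 1: Sum all values: 39 + 79 + 4 + 82 + 28 + 54 + 28 + 15 + 64 + 68 + 15 + 62 + 45 + 1 = 584
Step 2: Count the number of values: n = 14
Step 3: Mean = sum / n = 584 / 14 = 41.7143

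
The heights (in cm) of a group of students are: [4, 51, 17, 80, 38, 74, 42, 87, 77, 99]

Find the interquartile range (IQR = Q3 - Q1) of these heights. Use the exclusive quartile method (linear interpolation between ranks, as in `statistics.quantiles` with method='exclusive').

49

Step 1: Sort the data: [4, 17, 38, 42, 51, 74, 77, 80, 87, 99]
Step 2: n = 10
Step 3: Using the exclusive quartile method:
  Q1 = 32.75
  Q2 (median) = 62.5
  Q3 = 81.75
  IQR = Q3 - Q1 = 81.75 - 32.75 = 49
Step 4: IQR = 49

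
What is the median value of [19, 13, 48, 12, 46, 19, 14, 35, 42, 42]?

27

Step 1: Sort the data in ascending order: [12, 13, 14, 19, 19, 35, 42, 42, 46, 48]
Step 2: The number of values is n = 10.
Step 3: Since n is even, the median is the average of positions 5 and 6:
  Median = (19 + 35) / 2 = 27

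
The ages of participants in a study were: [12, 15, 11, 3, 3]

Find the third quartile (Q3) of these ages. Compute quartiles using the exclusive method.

13.5

Step 1: Sort the data: [3, 3, 11, 12, 15]
Step 2: n = 5
Step 3: Using the exclusive quartile method:
  Q1 = 3
  Q2 (median) = 11
  Q3 = 13.5
  IQR = Q3 - Q1 = 13.5 - 3 = 10.5
Step 4: Q3 = 13.5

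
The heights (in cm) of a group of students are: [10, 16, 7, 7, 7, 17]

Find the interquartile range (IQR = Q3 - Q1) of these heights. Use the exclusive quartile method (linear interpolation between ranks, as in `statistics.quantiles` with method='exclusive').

9.25

Step 1: Sort the data: [7, 7, 7, 10, 16, 17]
Step 2: n = 6
Step 3: Using the exclusive quartile method:
  Q1 = 7
  Q2 (median) = 8.5
  Q3 = 16.25
  IQR = Q3 - Q1 = 16.25 - 7 = 9.25
Step 4: IQR = 9.25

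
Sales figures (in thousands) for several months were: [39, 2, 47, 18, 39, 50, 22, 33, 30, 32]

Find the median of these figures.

32.5

Step 1: Sort the data in ascending order: [2, 18, 22, 30, 32, 33, 39, 39, 47, 50]
Step 2: The number of values is n = 10.
Step 3: Since n is even, the median is the average of positions 5 and 6:
  Median = (32 + 33) / 2 = 32.5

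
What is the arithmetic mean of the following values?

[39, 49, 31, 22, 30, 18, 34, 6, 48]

30.7778

Step 1: Sum all values: 39 + 49 + 31 + 22 + 30 + 18 + 34 + 6 + 48 = 277
Step 2: Count the number of values: n = 9
Step 3: Mean = sum / n = 277 / 9 = 30.7778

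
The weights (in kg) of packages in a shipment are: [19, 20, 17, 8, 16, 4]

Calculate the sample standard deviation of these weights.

6.4807

Step 1: Compute the mean: 14
Step 2: Sum of squared deviations from the mean: 210
Step 3: Sample variance = 210 / 5 = 42
Step 4: Standard deviation = sqrt(42) = 6.4807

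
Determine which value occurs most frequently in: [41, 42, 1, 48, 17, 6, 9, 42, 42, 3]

42

Step 1: Count the frequency of each value:
  1: appears 1 time(s)
  3: appears 1 time(s)
  6: appears 1 time(s)
  9: appears 1 time(s)
  17: appears 1 time(s)
  41: appears 1 time(s)
  42: appears 3 time(s)
  48: appears 1 time(s)
Step 2: The value 42 appears most frequently (3 times).
Step 3: Mode = 42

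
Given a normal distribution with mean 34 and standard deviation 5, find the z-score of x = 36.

0.4

Step 1: Recall the z-score formula: z = (x - mu) / sigma
Step 2: Substitute values: z = (36 - 34) / 5
Step 3: z = 2 / 5 = 0.4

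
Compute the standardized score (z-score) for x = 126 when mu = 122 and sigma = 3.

1.3333

Step 1: Recall the z-score formula: z = (x - mu) / sigma
Step 2: Substitute values: z = (126 - 122) / 3
Step 3: z = 4 / 3 = 1.3333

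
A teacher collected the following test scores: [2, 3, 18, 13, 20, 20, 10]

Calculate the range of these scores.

18

Step 1: Identify the maximum value: max = 20
Step 2: Identify the minimum value: min = 2
Step 3: Range = max - min = 20 - 2 = 18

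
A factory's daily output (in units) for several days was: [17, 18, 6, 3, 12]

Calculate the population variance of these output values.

34.96

Step 1: Compute the mean: (17 + 18 + 6 + 3 + 12) / 5 = 11.2
Step 2: Compute squared deviations from the mean:
  (17 - 11.2)^2 = 33.64
  (18 - 11.2)^2 = 46.24
  (6 - 11.2)^2 = 27.04
  (3 - 11.2)^2 = 67.24
  (12 - 11.2)^2 = 0.64
Step 3: Sum of squared deviations = 174.8
Step 4: Population variance = 174.8 / 5 = 34.96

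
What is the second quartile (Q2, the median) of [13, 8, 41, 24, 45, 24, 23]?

24

Step 1: Sort the data: [8, 13, 23, 24, 24, 41, 45]
Step 2: n = 7
Step 3: Q2 is the median. Since n is odd, it is the middle value at position 4: 24
Step 4: Q2 = 24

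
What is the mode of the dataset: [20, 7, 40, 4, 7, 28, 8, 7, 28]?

7

Step 1: Count the frequency of each value:
  4: appears 1 time(s)
  7: appears 3 time(s)
  8: appears 1 time(s)
  20: appears 1 time(s)
  28: appears 2 time(s)
  40: appears 1 time(s)
Step 2: The value 7 appears most frequently (3 times).
Step 3: Mode = 7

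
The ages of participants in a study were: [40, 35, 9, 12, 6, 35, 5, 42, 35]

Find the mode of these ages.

35

Step 1: Count the frequency of each value:
  5: appears 1 time(s)
  6: appears 1 time(s)
  9: appears 1 time(s)
  12: appears 1 time(s)
  35: appears 3 time(s)
  40: appears 1 time(s)
  42: appears 1 time(s)
Step 2: The value 35 appears most frequently (3 times).
Step 3: Mode = 35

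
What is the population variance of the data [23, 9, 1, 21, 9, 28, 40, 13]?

136.75

Step 1: Compute the mean: (23 + 9 + 1 + 21 + 9 + 28 + 40 + 13) / 8 = 18
Step 2: Compute squared deviations from the mean:
  (23 - 18)^2 = 25
  (9 - 18)^2 = 81
  (1 - 18)^2 = 289
  (21 - 18)^2 = 9
  (9 - 18)^2 = 81
  (28 - 18)^2 = 100
  (40 - 18)^2 = 484
  (13 - 18)^2 = 25
Step 3: Sum of squared deviations = 1094
Step 4: Population variance = 1094 / 8 = 136.75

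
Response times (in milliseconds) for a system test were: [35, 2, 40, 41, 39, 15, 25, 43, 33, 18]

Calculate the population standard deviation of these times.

12.9418

Step 1: Compute the mean: 29.1
Step 2: Sum of squared deviations from the mean: 1674.9
Step 3: Population variance = 1674.9 / 10 = 167.49
Step 4: Standard deviation = sqrt(167.49) = 12.9418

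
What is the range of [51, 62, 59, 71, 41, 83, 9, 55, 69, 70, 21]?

74

Step 1: Identify the maximum value: max = 83
Step 2: Identify the minimum value: min = 9
Step 3: Range = max - min = 83 - 9 = 74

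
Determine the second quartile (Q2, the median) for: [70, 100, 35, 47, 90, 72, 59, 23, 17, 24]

53

Step 1: Sort the data: [17, 23, 24, 35, 47, 59, 70, 72, 90, 100]
Step 2: n = 10
Step 3: Q2 is the median. Since n is even, it is the average of the values at positions 5 and 6:
  Q2 = (47 + 59) / 2 = 53
Step 4: Q2 = 53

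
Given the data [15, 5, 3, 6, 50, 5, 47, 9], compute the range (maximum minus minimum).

47

Step 1: Identify the maximum value: max = 50
Step 2: Identify the minimum value: min = 3
Step 3: Range = max - min = 50 - 3 = 47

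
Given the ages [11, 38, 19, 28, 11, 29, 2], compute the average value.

19.7143

Step 1: Sum all values: 11 + 38 + 19 + 28 + 11 + 29 + 2 = 138
Step 2: Count the number of values: n = 7
Step 3: Mean = sum / n = 138 / 7 = 19.7143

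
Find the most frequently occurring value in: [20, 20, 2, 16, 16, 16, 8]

16

Step 1: Count the frequency of each value:
  2: appears 1 time(s)
  8: appears 1 time(s)
  16: appears 3 time(s)
  20: appears 2 time(s)
Step 2: The value 16 appears most frequently (3 times).
Step 3: Mode = 16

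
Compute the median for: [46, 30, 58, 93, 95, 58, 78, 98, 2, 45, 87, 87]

68

Step 1: Sort the data in ascending order: [2, 30, 45, 46, 58, 58, 78, 87, 87, 93, 95, 98]
Step 2: The number of values is n = 12.
Step 3: Since n is even, the median is the average of positions 6 and 7:
  Median = (58 + 78) / 2 = 68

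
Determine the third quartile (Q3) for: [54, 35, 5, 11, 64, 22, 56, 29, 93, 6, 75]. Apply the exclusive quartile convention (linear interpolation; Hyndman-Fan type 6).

64

Step 1: Sort the data: [5, 6, 11, 22, 29, 35, 54, 56, 64, 75, 93]
Step 2: n = 11
Step 3: Using the exclusive quartile method:
  Q1 = 11
  Q2 (median) = 35
  Q3 = 64
  IQR = Q3 - Q1 = 64 - 11 = 53
Step 4: Q3 = 64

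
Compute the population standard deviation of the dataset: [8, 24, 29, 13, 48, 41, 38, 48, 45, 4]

15.9487

Step 1: Compute the mean: 29.8
Step 2: Sum of squared deviations from the mean: 2543.6
Step 3: Population variance = 2543.6 / 10 = 254.36
Step 4: Standard deviation = sqrt(254.36) = 15.9487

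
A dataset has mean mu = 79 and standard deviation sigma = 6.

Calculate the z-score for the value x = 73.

-1

Step 1: Recall the z-score formula: z = (x - mu) / sigma
Step 2: Substitute values: z = (73 - 79) / 6
Step 3: z = -6 / 6 = -1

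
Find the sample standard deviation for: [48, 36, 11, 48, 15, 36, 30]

14.5945

Step 1: Compute the mean: 32
Step 2: Sum of squared deviations from the mean: 1278
Step 3: Sample variance = 1278 / 6 = 213
Step 4: Standard deviation = sqrt(213) = 14.5945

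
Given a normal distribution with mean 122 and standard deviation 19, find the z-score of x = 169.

2.4737

Step 1: Recall the z-score formula: z = (x - mu) / sigma
Step 2: Substitute values: z = (169 - 122) / 19
Step 3: z = 47 / 19 = 2.4737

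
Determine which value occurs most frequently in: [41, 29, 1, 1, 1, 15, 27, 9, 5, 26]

1

Step 1: Count the frequency of each value:
  1: appears 3 time(s)
  5: appears 1 time(s)
  9: appears 1 time(s)
  15: appears 1 time(s)
  26: appears 1 time(s)
  27: appears 1 time(s)
  29: appears 1 time(s)
  41: appears 1 time(s)
Step 2: The value 1 appears most frequently (3 times).
Step 3: Mode = 1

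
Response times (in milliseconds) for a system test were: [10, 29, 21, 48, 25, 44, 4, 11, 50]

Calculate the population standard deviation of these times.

16.2511

Step 1: Compute the mean: 26.8889
Step 2: Sum of squared deviations from the mean: 2376.8889
Step 3: Population variance = 2376.8889 / 9 = 264.0988
Step 4: Standard deviation = sqrt(264.0988) = 16.2511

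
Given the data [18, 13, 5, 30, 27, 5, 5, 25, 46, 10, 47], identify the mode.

5

Step 1: Count the frequency of each value:
  5: appears 3 time(s)
  10: appears 1 time(s)
  13: appears 1 time(s)
  18: appears 1 time(s)
  25: appears 1 time(s)
  27: appears 1 time(s)
  30: appears 1 time(s)
  46: appears 1 time(s)
  47: appears 1 time(s)
Step 2: The value 5 appears most frequently (3 times).
Step 3: Mode = 5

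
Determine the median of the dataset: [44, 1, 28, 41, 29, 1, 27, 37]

28.5

Step 1: Sort the data in ascending order: [1, 1, 27, 28, 29, 37, 41, 44]
Step 2: The number of values is n = 8.
Step 3: Since n is even, the median is the average of positions 4 and 5:
  Median = (28 + 29) / 2 = 28.5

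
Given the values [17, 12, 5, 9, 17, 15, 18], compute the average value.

13.2857

Step 1: Sum all values: 17 + 12 + 5 + 9 + 17 + 15 + 18 = 93
Step 2: Count the number of values: n = 7
Step 3: Mean = sum / n = 93 / 7 = 13.2857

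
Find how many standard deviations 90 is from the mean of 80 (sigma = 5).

2

Step 1: Recall the z-score formula: z = (x - mu) / sigma
Step 2: Substitute values: z = (90 - 80) / 5
Step 3: z = 10 / 5 = 2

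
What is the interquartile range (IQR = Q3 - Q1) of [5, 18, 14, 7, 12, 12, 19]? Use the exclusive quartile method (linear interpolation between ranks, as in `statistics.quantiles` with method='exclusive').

11

Step 1: Sort the data: [5, 7, 12, 12, 14, 18, 19]
Step 2: n = 7
Step 3: Using the exclusive quartile method:
  Q1 = 7
  Q2 (median) = 12
  Q3 = 18
  IQR = Q3 - Q1 = 18 - 7 = 11
Step 4: IQR = 11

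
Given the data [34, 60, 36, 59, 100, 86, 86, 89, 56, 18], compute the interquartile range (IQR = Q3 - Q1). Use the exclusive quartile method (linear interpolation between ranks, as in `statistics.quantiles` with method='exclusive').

51.25

Step 1: Sort the data: [18, 34, 36, 56, 59, 60, 86, 86, 89, 100]
Step 2: n = 10
Step 3: Using the exclusive quartile method:
  Q1 = 35.5
  Q2 (median) = 59.5
  Q3 = 86.75
  IQR = Q3 - Q1 = 86.75 - 35.5 = 51.25
Step 4: IQR = 51.25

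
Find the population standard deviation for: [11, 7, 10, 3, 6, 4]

2.9107

Step 1: Compute the mean: 6.8333
Step 2: Sum of squared deviations from the mean: 50.8333
Step 3: Population variance = 50.8333 / 6 = 8.4722
Step 4: Standard deviation = sqrt(8.4722) = 2.9107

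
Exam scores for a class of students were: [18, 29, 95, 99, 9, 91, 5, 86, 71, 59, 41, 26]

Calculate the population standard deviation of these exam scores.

33.7675

Step 1: Compute the mean: 52.4167
Step 2: Sum of squared deviations from the mean: 13682.9167
Step 3: Population variance = 13682.9167 / 12 = 1140.2431
Step 4: Standard deviation = sqrt(1140.2431) = 33.7675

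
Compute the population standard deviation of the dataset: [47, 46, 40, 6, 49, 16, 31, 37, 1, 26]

16.3857

Step 1: Compute the mean: 29.9
Step 2: Sum of squared deviations from the mean: 2684.9
Step 3: Population variance = 2684.9 / 10 = 268.49
Step 4: Standard deviation = sqrt(268.49) = 16.3857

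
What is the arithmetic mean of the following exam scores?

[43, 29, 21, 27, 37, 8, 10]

25

Step 1: Sum all values: 43 + 29 + 21 + 27 + 37 + 8 + 10 = 175
Step 2: Count the number of values: n = 7
Step 3: Mean = sum / n = 175 / 7 = 25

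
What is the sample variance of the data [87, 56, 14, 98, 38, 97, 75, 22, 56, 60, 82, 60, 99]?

794.4103

Step 1: Compute the mean: (87 + 56 + 14 + 98 + 38 + 97 + 75 + 22 + 56 + 60 + 82 + 60 + 99) / 13 = 64.9231
Step 2: Compute squared deviations from the mean:
  (87 - 64.9231)^2 = 487.3905
  (56 - 64.9231)^2 = 79.6213
  (14 - 64.9231)^2 = 2593.1598
  (98 - 64.9231)^2 = 1094.0828
  (38 - 64.9231)^2 = 724.8521
  (97 - 64.9231)^2 = 1028.929
  (75 - 64.9231)^2 = 101.5444
  (22 - 64.9231)^2 = 1842.3905
  (56 - 64.9231)^2 = 79.6213
  (60 - 64.9231)^2 = 24.2367
  (82 - 64.9231)^2 = 291.6213
  (60 - 64.9231)^2 = 24.2367
  (99 - 64.9231)^2 = 1161.2367
Step 3: Sum of squared deviations = 9532.9231
Step 4: Sample variance = 9532.9231 / 12 = 794.4103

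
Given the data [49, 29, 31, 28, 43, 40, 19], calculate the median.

31

Step 1: Sort the data in ascending order: [19, 28, 29, 31, 40, 43, 49]
Step 2: The number of values is n = 7.
Step 3: Since n is odd, the median is the middle value at position 4: 31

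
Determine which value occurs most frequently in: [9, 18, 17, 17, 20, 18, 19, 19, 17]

17

Step 1: Count the frequency of each value:
  9: appears 1 time(s)
  17: appears 3 time(s)
  18: appears 2 time(s)
  19: appears 2 time(s)
  20: appears 1 time(s)
Step 2: The value 17 appears most frequently (3 times).
Step 3: Mode = 17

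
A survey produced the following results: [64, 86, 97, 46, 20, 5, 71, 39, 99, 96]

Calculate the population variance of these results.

1020.81

Step 1: Compute the mean: (64 + 86 + 97 + 46 + 20 + 5 + 71 + 39 + 99 + 96) / 10 = 62.3
Step 2: Compute squared deviations from the mean:
  (64 - 62.3)^2 = 2.89
  (86 - 62.3)^2 = 561.69
  (97 - 62.3)^2 = 1204.09
  (46 - 62.3)^2 = 265.69
  (20 - 62.3)^2 = 1789.29
  (5 - 62.3)^2 = 3283.29
  (71 - 62.3)^2 = 75.69
  (39 - 62.3)^2 = 542.89
  (99 - 62.3)^2 = 1346.89
  (96 - 62.3)^2 = 1135.69
Step 3: Sum of squared deviations = 10208.1
Step 4: Population variance = 10208.1 / 10 = 1020.81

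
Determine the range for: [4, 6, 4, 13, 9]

9

Step 1: Identify the maximum value: max = 13
Step 2: Identify the minimum value: min = 4
Step 3: Range = max - min = 13 - 4 = 9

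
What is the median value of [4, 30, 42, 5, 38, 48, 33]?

33

Step 1: Sort the data in ascending order: [4, 5, 30, 33, 38, 42, 48]
Step 2: The number of values is n = 7.
Step 3: Since n is odd, the median is the middle value at position 4: 33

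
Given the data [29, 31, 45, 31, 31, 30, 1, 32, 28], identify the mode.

31

Step 1: Count the frequency of each value:
  1: appears 1 time(s)
  28: appears 1 time(s)
  29: appears 1 time(s)
  30: appears 1 time(s)
  31: appears 3 time(s)
  32: appears 1 time(s)
  45: appears 1 time(s)
Step 2: The value 31 appears most frequently (3 times).
Step 3: Mode = 31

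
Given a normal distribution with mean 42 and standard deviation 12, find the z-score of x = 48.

0.5

Step 1: Recall the z-score formula: z = (x - mu) / sigma
Step 2: Substitute values: z = (48 - 42) / 12
Step 3: z = 6 / 12 = 0.5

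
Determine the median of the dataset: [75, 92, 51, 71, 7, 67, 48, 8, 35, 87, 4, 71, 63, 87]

65

Step 1: Sort the data in ascending order: [4, 7, 8, 35, 48, 51, 63, 67, 71, 71, 75, 87, 87, 92]
Step 2: The number of values is n = 14.
Step 3: Since n is even, the median is the average of positions 7 and 8:
  Median = (63 + 67) / 2 = 65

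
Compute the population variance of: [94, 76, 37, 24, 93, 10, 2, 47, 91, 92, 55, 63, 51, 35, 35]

873.8222

Step 1: Compute the mean: (94 + 76 + 37 + 24 + 93 + 10 + 2 + 47 + 91 + 92 + 55 + 63 + 51 + 35 + 35) / 15 = 53.6667
Step 2: Compute squared deviations from the mean:
  (94 - 53.6667)^2 = 1626.7778
  (76 - 53.6667)^2 = 498.7778
  (37 - 53.6667)^2 = 277.7778
  (24 - 53.6667)^2 = 880.1111
  (93 - 53.6667)^2 = 1547.1111
  (10 - 53.6667)^2 = 1906.7778
  (2 - 53.6667)^2 = 2669.4444
  (47 - 53.6667)^2 = 44.4444
  (91 - 53.6667)^2 = 1393.7778
  (92 - 53.6667)^2 = 1469.4444
  (55 - 53.6667)^2 = 1.7778
  (63 - 53.6667)^2 = 87.1111
  (51 - 53.6667)^2 = 7.1111
  (35 - 53.6667)^2 = 348.4444
  (35 - 53.6667)^2 = 348.4444
Step 3: Sum of squared deviations = 13107.3333
Step 4: Population variance = 13107.3333 / 15 = 873.8222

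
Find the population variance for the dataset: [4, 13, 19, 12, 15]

24.24

Step 1: Compute the mean: (4 + 13 + 19 + 12 + 15) / 5 = 12.6
Step 2: Compute squared deviations from the mean:
  (4 - 12.6)^2 = 73.96
  (13 - 12.6)^2 = 0.16
  (19 - 12.6)^2 = 40.96
  (12 - 12.6)^2 = 0.36
  (15 - 12.6)^2 = 5.76
Step 3: Sum of squared deviations = 121.2
Step 4: Population variance = 121.2 / 5 = 24.24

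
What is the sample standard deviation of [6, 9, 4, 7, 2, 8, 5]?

2.4103

Step 1: Compute the mean: 5.8571
Step 2: Sum of squared deviations from the mean: 34.8571
Step 3: Sample variance = 34.8571 / 6 = 5.8095
Step 4: Standard deviation = sqrt(5.8095) = 2.4103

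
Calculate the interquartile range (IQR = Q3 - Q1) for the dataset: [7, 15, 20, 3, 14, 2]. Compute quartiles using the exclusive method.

13.5

Step 1: Sort the data: [2, 3, 7, 14, 15, 20]
Step 2: n = 6
Step 3: Using the exclusive quartile method:
  Q1 = 2.75
  Q2 (median) = 10.5
  Q3 = 16.25
  IQR = Q3 - Q1 = 16.25 - 2.75 = 13.5
Step 4: IQR = 13.5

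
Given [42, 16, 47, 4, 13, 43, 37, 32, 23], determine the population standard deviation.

14.3226

Step 1: Compute the mean: 28.5556
Step 2: Sum of squared deviations from the mean: 1846.2222
Step 3: Population variance = 1846.2222 / 9 = 205.1358
Step 4: Standard deviation = sqrt(205.1358) = 14.3226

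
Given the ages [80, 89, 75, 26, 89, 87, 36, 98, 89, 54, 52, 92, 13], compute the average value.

67.6923

Step 1: Sum all values: 80 + 89 + 75 + 26 + 89 + 87 + 36 + 98 + 89 + 54 + 52 + 92 + 13 = 880
Step 2: Count the number of values: n = 13
Step 3: Mean = sum / n = 880 / 13 = 67.6923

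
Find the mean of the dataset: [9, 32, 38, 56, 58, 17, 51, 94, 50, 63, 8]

43.2727

Step 1: Sum all values: 9 + 32 + 38 + 56 + 58 + 17 + 51 + 94 + 50 + 63 + 8 = 476
Step 2: Count the number of values: n = 11
Step 3: Mean = sum / n = 476 / 11 = 43.2727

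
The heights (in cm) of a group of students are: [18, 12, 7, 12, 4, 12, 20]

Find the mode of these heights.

12

Step 1: Count the frequency of each value:
  4: appears 1 time(s)
  7: appears 1 time(s)
  12: appears 3 time(s)
  18: appears 1 time(s)
  20: appears 1 time(s)
Step 2: The value 12 appears most frequently (3 times).
Step 3: Mode = 12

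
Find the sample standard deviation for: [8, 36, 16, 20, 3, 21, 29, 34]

11.8133

Step 1: Compute the mean: 20.875
Step 2: Sum of squared deviations from the mean: 976.875
Step 3: Sample variance = 976.875 / 7 = 139.5536
Step 4: Standard deviation = sqrt(139.5536) = 11.8133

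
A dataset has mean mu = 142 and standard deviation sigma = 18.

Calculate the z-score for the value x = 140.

-0.1111

Step 1: Recall the z-score formula: z = (x - mu) / sigma
Step 2: Substitute values: z = (140 - 142) / 18
Step 3: z = -2 / 18 = -0.1111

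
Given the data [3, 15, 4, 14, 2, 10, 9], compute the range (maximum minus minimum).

13

Step 1: Identify the maximum value: max = 15
Step 2: Identify the minimum value: min = 2
Step 3: Range = max - min = 15 - 2 = 13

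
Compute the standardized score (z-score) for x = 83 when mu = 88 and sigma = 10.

-0.5

Step 1: Recall the z-score formula: z = (x - mu) / sigma
Step 2: Substitute values: z = (83 - 88) / 10
Step 3: z = -5 / 10 = -0.5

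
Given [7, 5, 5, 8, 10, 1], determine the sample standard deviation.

3.0984

Step 1: Compute the mean: 6
Step 2: Sum of squared deviations from the mean: 48
Step 3: Sample variance = 48 / 5 = 9.6
Step 4: Standard deviation = sqrt(9.6) = 3.0984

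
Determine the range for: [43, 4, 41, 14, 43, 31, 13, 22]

39

Step 1: Identify the maximum value: max = 43
Step 2: Identify the minimum value: min = 4
Step 3: Range = max - min = 43 - 4 = 39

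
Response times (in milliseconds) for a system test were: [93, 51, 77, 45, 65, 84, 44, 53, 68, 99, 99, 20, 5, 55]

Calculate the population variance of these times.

737.3469

Step 1: Compute the mean: (93 + 51 + 77 + 45 + 65 + 84 + 44 + 53 + 68 + 99 + 99 + 20 + 5 + 55) / 14 = 61.2857
Step 2: Compute squared deviations from the mean:
  (93 - 61.2857)^2 = 1005.7959
  (51 - 61.2857)^2 = 105.7959
  (77 - 61.2857)^2 = 246.9388
  (45 - 61.2857)^2 = 265.2245
  (65 - 61.2857)^2 = 13.7959
  (84 - 61.2857)^2 = 515.9388
  (44 - 61.2857)^2 = 298.7959
  (53 - 61.2857)^2 = 68.6531
  (68 - 61.2857)^2 = 45.0816
  (99 - 61.2857)^2 = 1422.3673
  (99 - 61.2857)^2 = 1422.3673
  (20 - 61.2857)^2 = 1704.5102
  (5 - 61.2857)^2 = 3168.0816
  (55 - 61.2857)^2 = 39.5102
Step 3: Sum of squared deviations = 10322.8571
Step 4: Population variance = 10322.8571 / 14 = 737.3469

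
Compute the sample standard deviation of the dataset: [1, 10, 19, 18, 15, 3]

7.6681

Step 1: Compute the mean: 11
Step 2: Sum of squared deviations from the mean: 294
Step 3: Sample variance = 294 / 5 = 58.8
Step 4: Standard deviation = sqrt(58.8) = 7.6681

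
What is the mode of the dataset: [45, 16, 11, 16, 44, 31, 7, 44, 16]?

16

Step 1: Count the frequency of each value:
  7: appears 1 time(s)
  11: appears 1 time(s)
  16: appears 3 time(s)
  31: appears 1 time(s)
  44: appears 2 time(s)
  45: appears 1 time(s)
Step 2: The value 16 appears most frequently (3 times).
Step 3: Mode = 16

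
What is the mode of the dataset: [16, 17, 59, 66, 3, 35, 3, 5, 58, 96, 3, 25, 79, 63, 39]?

3

Step 1: Count the frequency of each value:
  3: appears 3 time(s)
  5: appears 1 time(s)
  16: appears 1 time(s)
  17: appears 1 time(s)
  25: appears 1 time(s)
  35: appears 1 time(s)
  39: appears 1 time(s)
  58: appears 1 time(s)
  59: appears 1 time(s)
  63: appears 1 time(s)
  66: appears 1 time(s)
  79: appears 1 time(s)
  96: appears 1 time(s)
Step 2: The value 3 appears most frequently (3 times).
Step 3: Mode = 3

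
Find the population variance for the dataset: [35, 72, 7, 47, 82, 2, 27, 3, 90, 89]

1154.24

Step 1: Compute the mean: (35 + 72 + 7 + 47 + 82 + 2 + 27 + 3 + 90 + 89) / 10 = 45.4
Step 2: Compute squared deviations from the mean:
  (35 - 45.4)^2 = 108.16
  (72 - 45.4)^2 = 707.56
  (7 - 45.4)^2 = 1474.56
  (47 - 45.4)^2 = 2.56
  (82 - 45.4)^2 = 1339.56
  (2 - 45.4)^2 = 1883.56
  (27 - 45.4)^2 = 338.56
  (3 - 45.4)^2 = 1797.76
  (90 - 45.4)^2 = 1989.16
  (89 - 45.4)^2 = 1900.96
Step 3: Sum of squared deviations = 11542.4
Step 4: Population variance = 11542.4 / 10 = 1154.24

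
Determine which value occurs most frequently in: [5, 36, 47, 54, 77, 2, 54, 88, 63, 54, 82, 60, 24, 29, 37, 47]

54

Step 1: Count the frequency of each value:
  2: appears 1 time(s)
  5: appears 1 time(s)
  24: appears 1 time(s)
  29: appears 1 time(s)
  36: appears 1 time(s)
  37: appears 1 time(s)
  47: appears 2 time(s)
  54: appears 3 time(s)
  60: appears 1 time(s)
  63: appears 1 time(s)
  77: appears 1 time(s)
  82: appears 1 time(s)
  88: appears 1 time(s)
Step 2: The value 54 appears most frequently (3 times).
Step 3: Mode = 54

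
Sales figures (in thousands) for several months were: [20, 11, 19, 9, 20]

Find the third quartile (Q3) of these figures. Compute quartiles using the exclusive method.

20

Step 1: Sort the data: [9, 11, 19, 20, 20]
Step 2: n = 5
Step 3: Using the exclusive quartile method:
  Q1 = 10
  Q2 (median) = 19
  Q3 = 20
  IQR = Q3 - Q1 = 20 - 10 = 10
Step 4: Q3 = 20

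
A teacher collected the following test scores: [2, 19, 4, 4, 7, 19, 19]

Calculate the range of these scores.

17

Step 1: Identify the maximum value: max = 19
Step 2: Identify the minimum value: min = 2
Step 3: Range = max - min = 19 - 2 = 17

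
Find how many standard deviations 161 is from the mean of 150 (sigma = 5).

2.2

Step 1: Recall the z-score formula: z = (x - mu) / sigma
Step 2: Substitute values: z = (161 - 150) / 5
Step 3: z = 11 / 5 = 2.2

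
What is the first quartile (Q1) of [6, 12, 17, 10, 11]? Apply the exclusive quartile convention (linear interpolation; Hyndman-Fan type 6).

8

Step 1: Sort the data: [6, 10, 11, 12, 17]
Step 2: n = 5
Step 3: Using the exclusive quartile method:
  Q1 = 8
  Q2 (median) = 11
  Q3 = 14.5
  IQR = Q3 - Q1 = 14.5 - 8 = 6.5
Step 4: Q1 = 8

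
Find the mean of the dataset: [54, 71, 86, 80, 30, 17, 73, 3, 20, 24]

45.8

Step 1: Sum all values: 54 + 71 + 86 + 80 + 30 + 17 + 73 + 3 + 20 + 24 = 458
Step 2: Count the number of values: n = 10
Step 3: Mean = sum / n = 458 / 10 = 45.8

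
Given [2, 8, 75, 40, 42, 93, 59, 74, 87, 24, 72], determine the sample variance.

983.0545

Step 1: Compute the mean: (2 + 8 + 75 + 40 + 42 + 93 + 59 + 74 + 87 + 24 + 72) / 11 = 52.3636
Step 2: Compute squared deviations from the mean:
  (2 - 52.3636)^2 = 2536.4959
  (8 - 52.3636)^2 = 1968.1322
  (75 - 52.3636)^2 = 512.405
  (40 - 52.3636)^2 = 152.8595
  (42 - 52.3636)^2 = 107.405
  (93 - 52.3636)^2 = 1651.314
  (59 - 52.3636)^2 = 44.0413
  (74 - 52.3636)^2 = 468.1322
  (87 - 52.3636)^2 = 1199.6777
  (24 - 52.3636)^2 = 804.4959
  (72 - 52.3636)^2 = 385.5868
Step 3: Sum of squared deviations = 9830.5455
Step 4: Sample variance = 9830.5455 / 10 = 983.0545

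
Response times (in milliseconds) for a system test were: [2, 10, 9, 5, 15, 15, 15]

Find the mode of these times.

15

Step 1: Count the frequency of each value:
  2: appears 1 time(s)
  5: appears 1 time(s)
  9: appears 1 time(s)
  10: appears 1 time(s)
  15: appears 3 time(s)
Step 2: The value 15 appears most frequently (3 times).
Step 3: Mode = 15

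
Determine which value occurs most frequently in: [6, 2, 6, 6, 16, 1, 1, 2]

6

Step 1: Count the frequency of each value:
  1: appears 2 time(s)
  2: appears 2 time(s)
  6: appears 3 time(s)
  16: appears 1 time(s)
Step 2: The value 6 appears most frequently (3 times).
Step 3: Mode = 6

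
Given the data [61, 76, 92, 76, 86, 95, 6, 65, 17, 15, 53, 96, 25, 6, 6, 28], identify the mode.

6

Step 1: Count the frequency of each value:
  6: appears 3 time(s)
  15: appears 1 time(s)
  17: appears 1 time(s)
  25: appears 1 time(s)
  28: appears 1 time(s)
  53: appears 1 time(s)
  61: appears 1 time(s)
  65: appears 1 time(s)
  76: appears 2 time(s)
  86: appears 1 time(s)
  92: appears 1 time(s)
  95: appears 1 time(s)
  96: appears 1 time(s)
Step 2: The value 6 appears most frequently (3 times).
Step 3: Mode = 6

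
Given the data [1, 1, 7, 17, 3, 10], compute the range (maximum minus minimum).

16

Step 1: Identify the maximum value: max = 17
Step 2: Identify the minimum value: min = 1
Step 3: Range = max - min = 17 - 1 = 16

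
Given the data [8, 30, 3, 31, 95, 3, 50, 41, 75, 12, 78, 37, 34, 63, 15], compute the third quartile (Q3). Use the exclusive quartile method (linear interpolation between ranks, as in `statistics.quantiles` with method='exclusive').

63

Step 1: Sort the data: [3, 3, 8, 12, 15, 30, 31, 34, 37, 41, 50, 63, 75, 78, 95]
Step 2: n = 15
Step 3: Using the exclusive quartile method:
  Q1 = 12
  Q2 (median) = 34
  Q3 = 63
  IQR = Q3 - Q1 = 63 - 12 = 51
Step 4: Q3 = 63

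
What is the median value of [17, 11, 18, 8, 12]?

12

Step 1: Sort the data in ascending order: [8, 11, 12, 17, 18]
Step 2: The number of values is n = 5.
Step 3: Since n is odd, the median is the middle value at position 3: 12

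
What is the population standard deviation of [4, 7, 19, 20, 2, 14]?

7.0711

Step 1: Compute the mean: 11
Step 2: Sum of squared deviations from the mean: 300
Step 3: Population variance = 300 / 6 = 50
Step 4: Standard deviation = sqrt(50) = 7.0711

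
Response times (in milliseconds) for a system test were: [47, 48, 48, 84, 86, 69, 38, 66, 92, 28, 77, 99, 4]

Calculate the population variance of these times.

715.4793

Step 1: Compute the mean: (47 + 48 + 48 + 84 + 86 + 69 + 38 + 66 + 92 + 28 + 77 + 99 + 4) / 13 = 60.4615
Step 2: Compute squared deviations from the mean:
  (47 - 60.4615)^2 = 181.213
  (48 - 60.4615)^2 = 155.2899
  (48 - 60.4615)^2 = 155.2899
  (84 - 60.4615)^2 = 554.0592
  (86 - 60.4615)^2 = 652.213
  (69 - 60.4615)^2 = 72.9053
  (38 - 60.4615)^2 = 504.5207
  (66 - 60.4615)^2 = 30.6746
  (92 - 60.4615)^2 = 994.6746
  (28 - 60.4615)^2 = 1053.7515
  (77 - 60.4615)^2 = 273.5207
  (99 - 60.4615)^2 = 1485.213
  (4 - 60.4615)^2 = 3187.9053
Step 3: Sum of squared deviations = 9301.2308
Step 4: Population variance = 9301.2308 / 13 = 715.4793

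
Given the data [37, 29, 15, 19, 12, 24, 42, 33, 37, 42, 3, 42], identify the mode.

42

Step 1: Count the frequency of each value:
  3: appears 1 time(s)
  12: appears 1 time(s)
  15: appears 1 time(s)
  19: appears 1 time(s)
  24: appears 1 time(s)
  29: appears 1 time(s)
  33: appears 1 time(s)
  37: appears 2 time(s)
  42: appears 3 time(s)
Step 2: The value 42 appears most frequently (3 times).
Step 3: Mode = 42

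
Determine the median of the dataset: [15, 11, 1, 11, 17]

11

Step 1: Sort the data in ascending order: [1, 11, 11, 15, 17]
Step 2: The number of values is n = 5.
Step 3: Since n is odd, the median is the middle value at position 3: 11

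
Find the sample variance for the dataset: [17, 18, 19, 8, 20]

23.3

Step 1: Compute the mean: (17 + 18 + 19 + 8 + 20) / 5 = 16.4
Step 2: Compute squared deviations from the mean:
  (17 - 16.4)^2 = 0.36
  (18 - 16.4)^2 = 2.56
  (19 - 16.4)^2 = 6.76
  (8 - 16.4)^2 = 70.56
  (20 - 16.4)^2 = 12.96
Step 3: Sum of squared deviations = 93.2
Step 4: Sample variance = 93.2 / 4 = 23.3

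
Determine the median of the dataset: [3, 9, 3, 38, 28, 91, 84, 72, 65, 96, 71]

65

Step 1: Sort the data in ascending order: [3, 3, 9, 28, 38, 65, 71, 72, 84, 91, 96]
Step 2: The number of values is n = 11.
Step 3: Since n is odd, the median is the middle value at position 6: 65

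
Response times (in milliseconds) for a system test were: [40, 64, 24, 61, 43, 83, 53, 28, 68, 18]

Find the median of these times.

48

Step 1: Sort the data in ascending order: [18, 24, 28, 40, 43, 53, 61, 64, 68, 83]
Step 2: The number of values is n = 10.
Step 3: Since n is even, the median is the average of positions 5 and 6:
  Median = (43 + 53) / 2 = 48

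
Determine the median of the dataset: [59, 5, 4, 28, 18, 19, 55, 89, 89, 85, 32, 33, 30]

32

Step 1: Sort the data in ascending order: [4, 5, 18, 19, 28, 30, 32, 33, 55, 59, 85, 89, 89]
Step 2: The number of values is n = 13.
Step 3: Since n is odd, the median is the middle value at position 7: 32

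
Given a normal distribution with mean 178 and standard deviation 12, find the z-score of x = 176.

-0.1667

Step 1: Recall the z-score formula: z = (x - mu) / sigma
Step 2: Substitute values: z = (176 - 178) / 12
Step 3: z = -2 / 12 = -0.1667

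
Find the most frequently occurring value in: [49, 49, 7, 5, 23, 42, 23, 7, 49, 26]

49

Step 1: Count the frequency of each value:
  5: appears 1 time(s)
  7: appears 2 time(s)
  23: appears 2 time(s)
  26: appears 1 time(s)
  42: appears 1 time(s)
  49: appears 3 time(s)
Step 2: The value 49 appears most frequently (3 times).
Step 3: Mode = 49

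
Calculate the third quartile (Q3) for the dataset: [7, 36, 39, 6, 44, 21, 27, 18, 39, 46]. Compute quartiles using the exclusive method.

40.25

Step 1: Sort the data: [6, 7, 18, 21, 27, 36, 39, 39, 44, 46]
Step 2: n = 10
Step 3: Using the exclusive quartile method:
  Q1 = 15.25
  Q2 (median) = 31.5
  Q3 = 40.25
  IQR = Q3 - Q1 = 40.25 - 15.25 = 25
Step 4: Q3 = 40.25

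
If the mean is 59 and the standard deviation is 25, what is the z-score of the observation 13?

-1.84

Step 1: Recall the z-score formula: z = (x - mu) / sigma
Step 2: Substitute values: z = (13 - 59) / 25
Step 3: z = -46 / 25 = -1.84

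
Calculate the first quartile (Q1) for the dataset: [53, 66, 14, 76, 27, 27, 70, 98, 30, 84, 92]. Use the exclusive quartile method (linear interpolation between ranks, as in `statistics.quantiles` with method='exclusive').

27

Step 1: Sort the data: [14, 27, 27, 30, 53, 66, 70, 76, 84, 92, 98]
Step 2: n = 11
Step 3: Using the exclusive quartile method:
  Q1 = 27
  Q2 (median) = 66
  Q3 = 84
  IQR = Q3 - Q1 = 84 - 27 = 57
Step 4: Q1 = 27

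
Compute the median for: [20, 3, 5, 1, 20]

5

Step 1: Sort the data in ascending order: [1, 3, 5, 20, 20]
Step 2: The number of values is n = 5.
Step 3: Since n is odd, the median is the middle value at position 3: 5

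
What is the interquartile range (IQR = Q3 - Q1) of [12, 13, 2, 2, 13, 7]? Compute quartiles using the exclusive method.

11

Step 1: Sort the data: [2, 2, 7, 12, 13, 13]
Step 2: n = 6
Step 3: Using the exclusive quartile method:
  Q1 = 2
  Q2 (median) = 9.5
  Q3 = 13
  IQR = Q3 - Q1 = 13 - 2 = 11
Step 4: IQR = 11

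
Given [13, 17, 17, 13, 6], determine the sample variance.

20.2

Step 1: Compute the mean: (13 + 17 + 17 + 13 + 6) / 5 = 13.2
Step 2: Compute squared deviations from the mean:
  (13 - 13.2)^2 = 0.04
  (17 - 13.2)^2 = 14.44
  (17 - 13.2)^2 = 14.44
  (13 - 13.2)^2 = 0.04
  (6 - 13.2)^2 = 51.84
Step 3: Sum of squared deviations = 80.8
Step 4: Sample variance = 80.8 / 4 = 20.2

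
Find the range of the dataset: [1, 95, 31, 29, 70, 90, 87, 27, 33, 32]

94

Step 1: Identify the maximum value: max = 95
Step 2: Identify the minimum value: min = 1
Step 3: Range = max - min = 95 - 1 = 94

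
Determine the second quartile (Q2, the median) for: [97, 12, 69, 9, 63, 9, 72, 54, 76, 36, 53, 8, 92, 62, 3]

54

Step 1: Sort the data: [3, 8, 9, 9, 12, 36, 53, 54, 62, 63, 69, 72, 76, 92, 97]
Step 2: n = 15
Step 3: Q2 is the median. Since n is odd, it is the middle value at position 8: 54
Step 4: Q2 = 54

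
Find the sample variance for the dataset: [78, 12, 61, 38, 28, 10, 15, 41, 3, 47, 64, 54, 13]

585.0641

Step 1: Compute the mean: (78 + 12 + 61 + 38 + 28 + 10 + 15 + 41 + 3 + 47 + 64 + 54 + 13) / 13 = 35.6923
Step 2: Compute squared deviations from the mean:
  (78 - 35.6923)^2 = 1789.9408
  (12 - 35.6923)^2 = 561.3254
  (61 - 35.6923)^2 = 640.4793
  (38 - 35.6923)^2 = 5.3254
  (28 - 35.6923)^2 = 59.1716
  (10 - 35.6923)^2 = 660.0947
  (15 - 35.6923)^2 = 428.1716
  (41 - 35.6923)^2 = 28.1716
  (3 - 35.6923)^2 = 1068.787
  (47 - 35.6923)^2 = 127.8639
  (64 - 35.6923)^2 = 801.3254
  (54 - 35.6923)^2 = 335.1716
  (13 - 35.6923)^2 = 514.9408
Step 3: Sum of squared deviations = 7020.7692
Step 4: Sample variance = 7020.7692 / 12 = 585.0641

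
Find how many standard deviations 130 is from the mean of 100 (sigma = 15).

2

Step 1: Recall the z-score formula: z = (x - mu) / sigma
Step 2: Substitute values: z = (130 - 100) / 15
Step 3: z = 30 / 15 = 2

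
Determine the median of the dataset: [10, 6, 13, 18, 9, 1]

9.5

Step 1: Sort the data in ascending order: [1, 6, 9, 10, 13, 18]
Step 2: The number of values is n = 6.
Step 3: Since n is even, the median is the average of positions 3 and 4:
  Median = (9 + 10) / 2 = 9.5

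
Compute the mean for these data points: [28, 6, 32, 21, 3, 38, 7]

19.2857

Step 1: Sum all values: 28 + 6 + 32 + 21 + 3 + 38 + 7 = 135
Step 2: Count the number of values: n = 7
Step 3: Mean = sum / n = 135 / 7 = 19.2857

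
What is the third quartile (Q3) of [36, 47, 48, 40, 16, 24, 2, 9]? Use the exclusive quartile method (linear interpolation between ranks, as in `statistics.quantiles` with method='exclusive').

45.25

Step 1: Sort the data: [2, 9, 16, 24, 36, 40, 47, 48]
Step 2: n = 8
Step 3: Using the exclusive quartile method:
  Q1 = 10.75
  Q2 (median) = 30
  Q3 = 45.25
  IQR = Q3 - Q1 = 45.25 - 10.75 = 34.5
Step 4: Q3 = 45.25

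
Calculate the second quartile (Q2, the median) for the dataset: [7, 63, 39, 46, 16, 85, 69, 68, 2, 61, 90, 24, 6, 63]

53.5

Step 1: Sort the data: [2, 6, 7, 16, 24, 39, 46, 61, 63, 63, 68, 69, 85, 90]
Step 2: n = 14
Step 3: Q2 is the median. Since n is even, it is the average of the values at positions 7 and 8:
  Q2 = (46 + 61) / 2 = 53.5
Step 4: Q2 = 53.5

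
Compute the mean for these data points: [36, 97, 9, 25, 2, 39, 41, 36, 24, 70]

37.9

Step 1: Sum all values: 36 + 97 + 9 + 25 + 2 + 39 + 41 + 36 + 24 + 70 = 379
Step 2: Count the number of values: n = 10
Step 3: Mean = sum / n = 379 / 10 = 37.9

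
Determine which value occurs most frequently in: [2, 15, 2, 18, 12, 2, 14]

2

Step 1: Count the frequency of each value:
  2: appears 3 time(s)
  12: appears 1 time(s)
  14: appears 1 time(s)
  15: appears 1 time(s)
  18: appears 1 time(s)
Step 2: The value 2 appears most frequently (3 times).
Step 3: Mode = 2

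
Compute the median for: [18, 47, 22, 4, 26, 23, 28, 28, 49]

26

Step 1: Sort the data in ascending order: [4, 18, 22, 23, 26, 28, 28, 47, 49]
Step 2: The number of values is n = 9.
Step 3: Since n is odd, the median is the middle value at position 5: 26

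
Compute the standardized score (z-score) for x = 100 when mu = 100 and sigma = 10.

0

Step 1: Recall the z-score formula: z = (x - mu) / sigma
Step 2: Substitute values: z = (100 - 100) / 10
Step 3: z = 0 / 10 = 0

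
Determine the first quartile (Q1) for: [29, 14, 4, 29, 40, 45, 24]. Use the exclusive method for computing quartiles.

14

Step 1: Sort the data: [4, 14, 24, 29, 29, 40, 45]
Step 2: n = 7
Step 3: Using the exclusive quartile method:
  Q1 = 14
  Q2 (median) = 29
  Q3 = 40
  IQR = Q3 - Q1 = 40 - 14 = 26
Step 4: Q1 = 14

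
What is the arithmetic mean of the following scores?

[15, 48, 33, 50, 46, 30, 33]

36.4286

Step 1: Sum all values: 15 + 48 + 33 + 50 + 46 + 30 + 33 = 255
Step 2: Count the number of values: n = 7
Step 3: Mean = sum / n = 255 / 7 = 36.4286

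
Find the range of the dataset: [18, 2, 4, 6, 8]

16

Step 1: Identify the maximum value: max = 18
Step 2: Identify the minimum value: min = 2
Step 3: Range = max - min = 18 - 2 = 16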